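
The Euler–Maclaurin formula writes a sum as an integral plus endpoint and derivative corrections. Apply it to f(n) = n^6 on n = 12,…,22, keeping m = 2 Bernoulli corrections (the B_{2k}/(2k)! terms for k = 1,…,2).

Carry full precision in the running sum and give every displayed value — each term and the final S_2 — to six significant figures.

S_2 ≈ 4.11852e+08

∫_12^22 x^6 dx evaluates to 3.51218e+08.
Endpoint term: (f(12) + f(22))/2 = (2.98598e+06 + 1.13380e+08)/2 = 5.81829e+07.
Running total after boundary: 4.09401e+08.
k=1: B_{2}/(2)! × [f^{(1)}(22) − f^{(1)}(12)] = 1/12 × (3.09218e+07 − 1.49299e+06) = 2.45240e+06.
Partial sum through k=1: 4.11853e+08.
k=2: B_{4}/(4)! × [f^{(3)}(22) − f^{(3)}(12)] = −1/720 × (1.27776e+06 − 207360) = -1486.67.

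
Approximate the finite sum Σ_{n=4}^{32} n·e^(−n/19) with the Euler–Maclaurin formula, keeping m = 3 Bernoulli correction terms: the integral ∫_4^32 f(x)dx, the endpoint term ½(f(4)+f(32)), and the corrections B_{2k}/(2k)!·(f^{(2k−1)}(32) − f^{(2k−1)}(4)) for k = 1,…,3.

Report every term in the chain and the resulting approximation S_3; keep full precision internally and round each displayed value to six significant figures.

S_3 ≈ 178.727

The integral term ∫_4^32 x·e^(−x/19) dx = 174.201.
Endpoint term: (f(4) + f(32))/2 = (3.24063 + 5.93891)/2 = 4.58977.
Integral + boundary = 178.791.
Order-1 term: 1/12 · (-0.126983 − 0.639598) = -0.0638818.
After k=1: 178.727.
Order-2 term: −1/720 · (0.000676450 − 0.00626015) = 7.75514e-06.
After k=2: 178.727.
Order-3 term: 1/30240 · (4.72204e-06 − 2.97744e-05) = -8.28451e-10.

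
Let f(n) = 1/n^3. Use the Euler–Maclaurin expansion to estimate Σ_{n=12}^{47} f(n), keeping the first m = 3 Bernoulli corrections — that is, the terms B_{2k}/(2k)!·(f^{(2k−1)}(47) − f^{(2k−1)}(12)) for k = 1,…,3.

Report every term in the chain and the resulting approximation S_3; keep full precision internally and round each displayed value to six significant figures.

The integral term ∫_12^47 1/x^3 dx = 0.00324588.
Endpoint term: (f(12) + f(47))/2 = (0.000578704 + 9.63178e-06)/2 = 0.000294168.
So far: 0.00354004.
Order-1 term: 1/12 · (-6.14794e-07 − (-0.000144676)) = 1.20051e-05.
Partial sum through k=1: 0.00355205.
Order-2 term: −1/720 · (-5.56627e-09 − (-2.00939e-05)) = -2.79004e-08.
Partial sum through k=2: 0.00355202.
Order-3 term: 1/30240 · (-1.05832e-10 − (-5.86071e-06)) = 1.93803e-10.

S_3 ≈ 0.00355202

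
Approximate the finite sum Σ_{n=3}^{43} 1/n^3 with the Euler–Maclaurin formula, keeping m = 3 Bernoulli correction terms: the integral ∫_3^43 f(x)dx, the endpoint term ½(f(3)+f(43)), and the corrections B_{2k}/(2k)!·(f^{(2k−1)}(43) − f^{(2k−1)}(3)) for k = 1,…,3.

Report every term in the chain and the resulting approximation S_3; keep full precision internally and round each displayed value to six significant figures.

Integral: ∫_3^43 1/x^3 dx = 0.0552851.
Endpoint term: (f(3) + f(43))/2 = (0.0370370 + 1.25775e-05)/2 = 0.0185248.
Integral + boundary = 0.0738099.
Order-1 term: 1/12 · (-8.77501e-07 − (-0.0370370)) = 0.00308635.
Partial sum through k=1: 0.0768963.
Order-2 term: −1/720 · (-9.49162e-09 − (-0.0823045)) = -0.000114312.
Partial sum through k=2: 0.0767820.
Order-3 term: 1/30240 · (-2.15602e-10 − (-0.384088)) = 1.27013e-05.

S_3 ≈ 0.0767947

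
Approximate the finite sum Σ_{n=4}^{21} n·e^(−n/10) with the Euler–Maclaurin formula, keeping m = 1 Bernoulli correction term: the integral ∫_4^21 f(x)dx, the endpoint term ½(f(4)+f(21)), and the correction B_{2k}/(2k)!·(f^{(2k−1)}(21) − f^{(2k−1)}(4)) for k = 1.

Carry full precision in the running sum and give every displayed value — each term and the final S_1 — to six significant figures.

The integral term ∫_4^21 x·e^(−x/10) dx = 55.8833.
½[f(4) + f(21)] = ½[2.68128 + 2.57158] = 2.62643.
So far: 58.5097.
Order-1 term: 1/12 · (-0.134702 − 0.402192) = -0.0447412.

S_1 ≈ 58.4650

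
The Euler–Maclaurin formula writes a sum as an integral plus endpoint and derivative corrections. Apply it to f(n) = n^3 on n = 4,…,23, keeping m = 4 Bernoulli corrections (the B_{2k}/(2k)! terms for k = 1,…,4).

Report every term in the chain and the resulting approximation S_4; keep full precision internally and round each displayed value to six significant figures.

∫_4^23 x^3 dx evaluates to 69896.2.
Boundary: ½(f(4) + f(23)) = ½(64.0000 + 12167.0) = 6115.50.
Integral + boundary = 76011.8.
Order-1 term: 1/12 · (1587.00 − 48.0000) = 128.250.
Partial sum through k=1: 76140.0.
Order-2 term: −1/720 · (6.00000 − 6.00000) = 0.00000.
Partial sum through k=2: 76140.0.
Order-3 term: 1/30240 · (0.00000 − 0.00000) = 0.00000.
Partial sum through k=3: 76140.0.
Order-4 term: −1/1209600 · (0.00000 − 0.00000) = 0.00000.

S_4 ≈ 76140.0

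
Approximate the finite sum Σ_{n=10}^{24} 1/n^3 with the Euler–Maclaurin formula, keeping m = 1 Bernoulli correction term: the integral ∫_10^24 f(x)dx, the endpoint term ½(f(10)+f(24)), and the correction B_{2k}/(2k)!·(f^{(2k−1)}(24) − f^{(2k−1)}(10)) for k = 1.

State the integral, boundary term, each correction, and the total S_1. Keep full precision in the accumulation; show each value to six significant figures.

∫_10^24 1/x^3 dx evaluates to 0.00413194.
Endpoint term: (f(10) + f(24))/2 = (0.00100000 + 7.23380e-05)/2 = 0.000536169.
So far: 0.00466811.
Correction k=1: B_{2}/2! · (f^{(1)}(24) − f^{(1)}(10)) = 1/12 · (-9.04225e-06 − (-0.000300000)) = 2.42465e-05.

S_1 ≈ 0.00469236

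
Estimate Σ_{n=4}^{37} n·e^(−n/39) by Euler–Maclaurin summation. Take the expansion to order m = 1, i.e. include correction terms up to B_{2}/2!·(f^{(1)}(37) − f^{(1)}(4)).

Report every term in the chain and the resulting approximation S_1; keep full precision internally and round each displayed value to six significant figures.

Integral: ∫_4^37 x·e^(−x/39) dx = 365.756.
Endpoint term: (f(4) + f(37))/2 = (3.61008 + 14.3278)/2 = 8.96893.
Running total after boundary: 374.725.
Correction k=1: B_{2}/2! · (f^{(1)}(37) − f^{(1)}(4)) = 1/12 · (0.0198583 − 0.809954) = -0.0658413.

S_1 ≈ 374.659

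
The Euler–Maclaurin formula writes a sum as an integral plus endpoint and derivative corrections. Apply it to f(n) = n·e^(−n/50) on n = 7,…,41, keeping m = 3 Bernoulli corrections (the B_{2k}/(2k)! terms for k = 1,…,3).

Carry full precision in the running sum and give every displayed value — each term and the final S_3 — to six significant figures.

∫_7^41 x·e^(−x/50) dx evaluates to 473.707.
Endpoint term: (f(7) + f(41))/2 = (6.08551 + 18.0577)/2 = 12.0716.
So far: 485.779.
k=1: B_{2}/(2)! × [f^{(1)}(41) − f^{(1)}(7)] = 1/12 × (0.0792777 − 0.747648) = -0.0556975.
Partial sum through k=1: 485.723.
k=2: B_{4}/(4)! × [f^{(3)}(41) − f^{(3)}(7)] = −1/720 × (0.000384056 − 0.000994546) = 8.47902e-07.
Partial sum through k=2: 485.723.
k=3: B_{6}/(6)! × [f^{(5)}(41) − f^{(5)}(7)] = 1/30240 × (2.94561e-07 − 6.76013e-07) = -1.26142e-11.

S_3 ≈ 485.723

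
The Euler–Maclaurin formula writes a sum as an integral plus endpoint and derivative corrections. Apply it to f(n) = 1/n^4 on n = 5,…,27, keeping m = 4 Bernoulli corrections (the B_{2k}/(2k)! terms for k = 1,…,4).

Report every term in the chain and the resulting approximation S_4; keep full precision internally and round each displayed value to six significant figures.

S_4 ≈ 0.00355529

∫_5^27 1/x^4 dx evaluates to 0.00264973.
Endpoint term: (f(5) + f(27))/2 = (0.00160000 + 1.88168e-06)/2 = 0.000800941.
Integral + boundary = 0.00345067.
k=1: B_{2}/(2)! × [f^{(1)}(27) − f^{(1)}(5)] = 1/12 × (-2.78767e-07 − (-0.00128000)) = 0.000106643.
Running total after k=1: 0.00355732.
k=2: B_{4}/(4)! × [f^{(3)}(27) − f^{(3)}(5)] = −1/720 × (-1.14719e-08 − (-0.00153600)) = -2.13332e-06.
Running total after k=2: 0.00355518.
k=3: B_{6}/(6)! × [f^{(5)}(27) − f^{(5)}(5)] = 1/30240 × (-8.81242e-10 − (-0.00344064)) = 1.13778e-07.
Running total after k=3: 0.00355530.
k=4: B_{8}/(8)! × [f^{(7)}(27) − f^{(7)}(5)] = −1/1209600 × (-1.08795e-10 − (-0.0123863)) = -1.02400e-08.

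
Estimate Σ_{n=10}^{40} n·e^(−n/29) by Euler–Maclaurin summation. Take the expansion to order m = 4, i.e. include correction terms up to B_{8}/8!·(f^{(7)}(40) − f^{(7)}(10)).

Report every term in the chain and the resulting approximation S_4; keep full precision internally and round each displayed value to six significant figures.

S_4 ≈ 305.909

The integral term ∫_10^40 x·e^(−x/29) dx = 297.379.
½[f(10) + f(40)] = ½[7.08342 + 10.0701] = 8.57675.
Running total after boundary: 305.956.
Correction k=1: B_{2}/2! · (f^{(1)}(40) − f^{(1)}(10)) = 1/12 · (-0.0954922 − 0.464086) = -0.0466316.
After k=1: 305.909.
Correction k=2: B_{4}/4! · (f^{(3)}(40) − f^{(3)}(10)) = −1/720 · (0.000485151 − 0.00223635) = 2.43222e-06.
After k=2: 305.909.
Correction k=3: B_{6}/6! · (f^{(5)}(40) − f^{(5)}(10)) = 1/30240 · (1.28876e-06 − 4.66216e-06) = -1.11554e-10.
After k=3: 305.909.
Correction k=4: B_{8}/8! · (f^{(7)}(40) − f^{(7)}(10)) = −1/1209600 · (2.37889e-09 − 7.92528e-09) = 4.58531e-15.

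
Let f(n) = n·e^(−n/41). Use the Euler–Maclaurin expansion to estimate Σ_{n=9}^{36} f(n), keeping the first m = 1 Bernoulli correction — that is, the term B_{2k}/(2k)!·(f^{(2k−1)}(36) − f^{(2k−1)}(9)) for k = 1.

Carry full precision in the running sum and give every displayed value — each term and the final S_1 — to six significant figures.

S_1 ≈ 344.985

Integral: ∫_9^36 x·e^(−x/41) dx = 333.939.
Endpoint term: (f(9) + f(36))/2 = (7.22619 + 14.9613)/2 = 11.0938.
So far: 345.033.
k=1: B_{2}/(2)! × [f^{(1)}(36) − f^{(1)}(9)] = 1/12 × (0.0506821 − 0.626662) = -0.0479983.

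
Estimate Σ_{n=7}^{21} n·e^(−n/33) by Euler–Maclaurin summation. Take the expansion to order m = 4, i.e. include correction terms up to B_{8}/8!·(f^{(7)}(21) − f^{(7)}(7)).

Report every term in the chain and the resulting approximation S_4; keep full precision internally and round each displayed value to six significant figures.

∫_7^21 x·e^(−x/33) dx evaluates to 124.646.
½[f(7) + f(21)] = ½[5.66207 + 11.1135] = 8.38777.
Integral + boundary = 133.034.
Correction k=1: B_{2}/2! · (f^{(1)}(21) − f^{(1)}(7)) = 1/12 · (0.192441 − 0.637289) = -0.0370706.
Running total after k=1: 132.997.
Correction k=2: B_{4}/4! · (f^{(3)}(21) − f^{(3)}(7)) = −1/720 · (0.00114864 − 0.00207073) = 1.28068e-06.
Running total after k=2: 132.997.
Correction k=3: B_{6}/6! · (f^{(5)}(21) − f^{(5)}(7)) = 1/30240 · (1.94726e-06 − 3.26561e-06) = -4.35963e-11.
Running total after k=3: 132.997.
Correction k=4: B_{8}/8! · (f^{(7)}(21) − f^{(7)}(7)) = −1/1209600 · (2.60767e-09 − 4.25135e-09) = 1.35887e-15.

S_4 ≈ 132.997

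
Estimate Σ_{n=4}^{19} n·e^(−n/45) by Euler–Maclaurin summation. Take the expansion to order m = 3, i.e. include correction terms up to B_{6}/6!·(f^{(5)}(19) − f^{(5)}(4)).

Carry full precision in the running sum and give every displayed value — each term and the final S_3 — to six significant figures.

S_3 ≈ 137.384

Integral: ∫_4^19 x·e^(−x/45) dx = 129.364.
Endpoint term: (f(4) + f(19))/2 = (3.65979 + 12.4562)/2 = 8.05798.
Integral + boundary = 137.422.
k=1: B_{2}/(2)! × [f^{(1)}(19) − f^{(1)}(4)] = 1/12 × (0.378784 − 0.833619) = -0.0379029.
Running total after k=1: 137.384.
k=2: B_{4}/(4)! × [f^{(3)}(19) − f^{(3)}(4)] = −1/720 × (0.000834549 − 0.00131532) = 6.67731e-07.
Running total after k=2: 137.384.
k=3: B_{6}/(6)! × [f^{(5)}(19) − f^{(5)}(4)] = 1/30240 × (7.31873e-07 − 1.09579e-06) = -1.20342e-11.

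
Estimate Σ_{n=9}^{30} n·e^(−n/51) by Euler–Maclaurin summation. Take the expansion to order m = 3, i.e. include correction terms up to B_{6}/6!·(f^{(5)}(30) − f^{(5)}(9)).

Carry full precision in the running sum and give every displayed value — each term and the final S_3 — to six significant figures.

S_3 ≈ 283.056

Integral: ∫_9^30 x·e^(−x/51) dx = 270.993.
Boundary: ½(f(9) + f(30)) = ½(7.54401 + 16.6592) = 12.1016.
Running total after boundary: 283.095.
Correction k=1: B_{2}/2! · (f^{(1)}(30) − f^{(1)}(9)) = 1/12 · (0.228656 − 0.690302) = -0.0384705.
Running total after k=1: 283.056.
Correction k=2: B_{4}/4! · (f^{(3)}(30) − f^{(3)}(9)) = −1/720 · (0.000514905 − 0.000909938) = 5.48657e-07.
Running total after k=2: 283.056.
Correction k=3: B_{6}/6! · (f^{(5)}(30) − f^{(5)}(9)) = 1/30240 · (3.62130e-07 − 5.97646e-07) = -7.78823e-12.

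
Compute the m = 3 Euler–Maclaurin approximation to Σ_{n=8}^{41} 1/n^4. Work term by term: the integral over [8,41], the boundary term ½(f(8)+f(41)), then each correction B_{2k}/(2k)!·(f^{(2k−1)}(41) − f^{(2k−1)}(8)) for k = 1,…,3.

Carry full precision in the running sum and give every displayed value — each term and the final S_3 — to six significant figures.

S_3 ≈ 0.000778544

Integral: ∫_8^41 1/x^4 dx = 0.000646205.
Endpoint term: (f(8) + f(41))/2 = (0.000244141 + 3.53887e-07)/2 = 0.000122247.
So far: 0.000768452.
Order-1 term: 1/12 · (-3.45256e-08 − (-0.000122070)) = 1.01696e-05.
After k=1: 0.000778622.
Order-2 term: −1/720 · (-6.16161e-10 − (-5.72205e-05)) = -7.94720e-08.
After k=2: 0.000778543.
Order-3 term: 1/30240 · (-2.05265e-11 − (-5.00679e-05)) = 1.65568e-09.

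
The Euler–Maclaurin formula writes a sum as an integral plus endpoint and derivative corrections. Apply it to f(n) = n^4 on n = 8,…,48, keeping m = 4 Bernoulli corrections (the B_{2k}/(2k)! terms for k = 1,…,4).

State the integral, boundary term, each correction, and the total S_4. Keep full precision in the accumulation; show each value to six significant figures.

S_4 ≈ 5.36472e+07

Integral: ∫_8^48 x^4 dx = 5.09542e+07.
Boundary: ½(f(8) + f(48)) = ½(4096.00 + 5.30842e+06) = 2.65626e+06.
Running total after boundary: 5.36105e+07.
Order-1 term: 1/12 · (442368 − 2048.00) = 36693.3.
Partial sum through k=1: 5.36472e+07.
Order-2 term: −1/720 · (1152.00 − 192.000) = -1.33333.
Partial sum through k=2: 5.36472e+07.
Order-3 term: 1/30240 · (0.00000 − 0.00000) = 0.00000.
Partial sum through k=3: 5.36472e+07.
Order-4 term: −1/1209600 · (0.00000 − 0.00000) = 0.00000.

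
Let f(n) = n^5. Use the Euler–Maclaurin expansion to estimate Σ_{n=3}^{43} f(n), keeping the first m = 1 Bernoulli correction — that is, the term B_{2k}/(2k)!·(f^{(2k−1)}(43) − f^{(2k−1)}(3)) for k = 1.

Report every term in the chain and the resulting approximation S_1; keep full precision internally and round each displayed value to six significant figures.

∫_3^43 x^5 dx evaluates to 1.05356e+09.
Boundary: ½(f(3) + f(43)) = ½(243.000 + 1.47008e+08) = 7.35043e+07.
So far: 1.12706e+09.
Correction k=1: B_{2}/2! · (f^{(1)}(43) − f^{(1)}(3)) = 1/12 · (1.70940e+07 − 405.000) = 1.42447e+06.

S_1 ≈ 1.12849e+09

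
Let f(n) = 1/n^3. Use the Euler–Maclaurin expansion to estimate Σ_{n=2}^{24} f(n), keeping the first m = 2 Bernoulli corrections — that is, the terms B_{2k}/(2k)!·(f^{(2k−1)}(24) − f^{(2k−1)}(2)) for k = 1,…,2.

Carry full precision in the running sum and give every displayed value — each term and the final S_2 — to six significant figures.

S_2 ≈ 0.200990

The integral term ∫_2^24 1/x^3 dx = 0.124132.
Boundary: ½(f(2) + f(24)) = ½(0.125000 + 7.23380e-05) = 0.0625362.
So far: 0.186668.
Correction k=1: B_{2}/2! · (f^{(1)}(24) − f^{(1)}(2)) = 1/12 · (-9.04225e-06 − (-0.187500)) = 0.0156242.
Running total after k=1: 0.202292.
Correction k=2: B_{4}/4! · (f^{(3)}(24) − f^{(3)}(2)) = −1/720 · (-3.13967e-07 − (-0.937500)) = -0.00130208.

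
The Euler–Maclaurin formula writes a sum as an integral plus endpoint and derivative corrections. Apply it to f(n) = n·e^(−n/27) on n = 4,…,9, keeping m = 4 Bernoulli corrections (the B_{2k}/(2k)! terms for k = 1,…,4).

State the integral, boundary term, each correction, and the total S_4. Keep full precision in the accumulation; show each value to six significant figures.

Integral: ∫_4^9 x·e^(−x/27) dx = 25.2795.
Endpoint term: (f(4) + f(9))/2 = (3.44921 + 6.44878)/2 = 4.94900.
So far: 30.2285.
Order-1 term: 1/12 · (0.477688 − 0.734555) = -0.0214056.
After k=1: 30.2071.
Order-2 term: −1/720 · (0.00262106 − 0.00337334) = 1.04483e-06.
After k=2: 30.2071.
Order-3 term: 1/30240 · (6.29197e-06 − 7.87250e-06) = -5.22660e-11.
After k=3: 30.2071.
Order-4 term: −1/1209600 · (1.23300e-08 − 1.52505e-08) = 2.41452e-15.

S_4 ≈ 30.2071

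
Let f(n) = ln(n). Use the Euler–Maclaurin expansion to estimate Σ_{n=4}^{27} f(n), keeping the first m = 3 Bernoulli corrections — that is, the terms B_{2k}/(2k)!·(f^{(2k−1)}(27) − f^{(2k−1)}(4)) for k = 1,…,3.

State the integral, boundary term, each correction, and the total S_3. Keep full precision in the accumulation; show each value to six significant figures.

∫_4^27 ln(x) dx evaluates to 60.4424.
Endpoint term: (f(4) + f(27))/2 = (1.38629 + 3.29584)/2 = 2.34107.
Integral + boundary = 62.7835.
k=1: B_{2}/(2)! × [f^{(1)}(27) − f^{(1)}(4)] = 1/12 × (0.0370370 − 0.250000) = -0.0177469.
Running total after k=1: 62.7657.
k=2: B_{4}/(4)! × [f^{(3)}(27) − f^{(3)}(4)] = −1/720 × (0.000101611 − 0.0312500) = 4.32617e-05.
Running total after k=2: 62.7658.
k=3: B_{6}/(6)! × [f^{(5)}(27) − f^{(5)}(4)] = 1/30240 × (1.67260e-06 − 0.0234375) = -7.74994e-07.

S_3 ≈ 62.7658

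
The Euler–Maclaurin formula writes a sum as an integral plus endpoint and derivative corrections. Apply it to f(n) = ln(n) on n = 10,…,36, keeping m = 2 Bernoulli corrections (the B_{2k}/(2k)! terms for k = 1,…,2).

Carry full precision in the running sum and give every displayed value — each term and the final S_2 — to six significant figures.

S_2 ≈ 82.9179

Integral: ∫_10^36 ln(x) dx = 79.9808.
½[f(10) + f(36)] = ½[2.30259 + 3.58352] = 2.94305.
Integral + boundary = 82.9239.
k=1: B_{2}/(2)! × [f^{(1)}(36) − f^{(1)}(10)] = 1/12 × (0.0277778 − 0.100000) = -0.00601852.
Running total after k=1: 82.9179.
k=2: B_{4}/(4)! × [f^{(3)}(36) − f^{(3)}(10)] = −1/720 × (4.28669e-05 − 0.00200000) = 2.71824e-06.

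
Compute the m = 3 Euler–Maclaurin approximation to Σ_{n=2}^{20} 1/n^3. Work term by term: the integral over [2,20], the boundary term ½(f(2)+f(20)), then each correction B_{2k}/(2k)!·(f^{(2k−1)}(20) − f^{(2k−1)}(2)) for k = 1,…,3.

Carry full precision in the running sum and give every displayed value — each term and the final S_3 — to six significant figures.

Integral: ∫_2^20 1/x^3 dx = 0.123750.
Endpoint term: (f(2) + f(20))/2 = (0.125000 + 0.000125000)/2 = 0.0625625.
So far: 0.186312.
k=1: B_{2}/(2)! × [f^{(1)}(20) − f^{(1)}(2)] = 1/12 × (-1.87500e-05 − (-0.187500)) = 0.0156234.
Partial sum through k=1: 0.201936.
k=2: B_{4}/(4)! × [f^{(3)}(20) − f^{(3)}(2)] = −1/720 × (-9.37500e-07 − (-0.937500)) = -0.00130208.
Partial sum through k=2: 0.200634.
k=3: B_{6}/(6)! × [f^{(5)}(20) − f^{(5)}(2)] = 1/30240 × (-9.84375e-08 − (-9.84375)) = 0.000325521.

S_3 ≈ 0.200959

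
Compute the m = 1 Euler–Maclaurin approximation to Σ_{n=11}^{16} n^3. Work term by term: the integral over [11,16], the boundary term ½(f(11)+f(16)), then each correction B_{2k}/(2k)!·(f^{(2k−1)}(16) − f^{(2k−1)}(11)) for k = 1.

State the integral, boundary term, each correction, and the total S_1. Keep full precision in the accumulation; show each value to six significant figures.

The integral term ∫_11^16 x^3 dx = 12723.8.
½[f(11) + f(16)] = ½[1331.00 + 4096.00] = 2713.50.
Integral + boundary = 15437.2.
Order-1 term: 1/12 · (768.000 − 363.000) = 33.7500.

S_1 ≈ 15471.0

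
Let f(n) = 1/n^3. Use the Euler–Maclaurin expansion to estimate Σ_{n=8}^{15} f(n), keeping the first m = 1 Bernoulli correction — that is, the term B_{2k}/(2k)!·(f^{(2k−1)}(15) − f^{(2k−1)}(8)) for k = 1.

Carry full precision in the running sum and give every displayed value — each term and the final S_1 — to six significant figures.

S_1 ≈ 0.00677109

∫_8^15 1/x^3 dx evaluates to 0.00559028.
Endpoint term: (f(8) + f(15))/2 = (0.00195312 + 0.000296296)/2 = 0.00112471.
Integral + boundary = 0.00671499.
k=1: B_{2}/(2)! × [f^{(1)}(15) − f^{(1)}(8)] = 1/12 × (-5.92593e-05 − (-0.000732422)) = 5.60969e-05.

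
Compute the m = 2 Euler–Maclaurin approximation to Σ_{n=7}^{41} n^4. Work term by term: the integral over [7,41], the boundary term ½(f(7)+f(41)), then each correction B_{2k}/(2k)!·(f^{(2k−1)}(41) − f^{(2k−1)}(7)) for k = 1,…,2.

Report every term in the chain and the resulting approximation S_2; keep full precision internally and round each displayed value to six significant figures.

Integral: ∫_7^41 x^4 dx = 2.31679e+07.
½[f(7) + f(41)] = ½[2401.00 + 2.82576e+06] = 1.41408e+06.
Running total after boundary: 2.45820e+07.
Order-1 term: 1/12 · (275684 − 1372.00) = 22859.3.
After k=1: 2.46048e+07.
Order-2 term: −1/720 · (984.000 − 168.000) = -1.13333.

S_2 ≈ 2.46048e+07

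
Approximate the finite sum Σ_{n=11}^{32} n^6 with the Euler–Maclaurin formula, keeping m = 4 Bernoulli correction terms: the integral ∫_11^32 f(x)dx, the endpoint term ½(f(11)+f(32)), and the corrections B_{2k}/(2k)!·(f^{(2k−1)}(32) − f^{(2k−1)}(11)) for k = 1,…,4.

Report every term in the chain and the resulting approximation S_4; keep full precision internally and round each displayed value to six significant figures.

Integral: ∫_11^32 x^6 dx = 4.90575e+09.
Endpoint term: (f(11) + f(32))/2 = (1.77156e+06 + 1.07374e+09)/2 = 5.37757e+08.
So far: 5.44351e+09.
k=1: B_{2}/(2)! × [f^{(1)}(32) − f^{(1)}(11)] = 1/12 × (2.01327e+08 − 966306) = 1.66967e+07.
Running total after k=1: 5.46020e+09.
k=2: B_{4}/(4)! × [f^{(3)}(32) − f^{(3)}(11)] = −1/720 × (3.93216e+06 − 159720) = -5239.50.
Running total after k=2: 5.46020e+09.
k=3: B_{6}/(6)! × [f^{(5)}(32) − f^{(5)}(11)] = 1/30240 × (23040.0 − 7920.00) = 0.500000.
Running total after k=3: 5.46020e+09.
k=4: B_{8}/(8)! × [f^{(7)}(32) − f^{(7)}(11)] = −1/1209600 × (0.00000 − 0.00000) = 0.00000.

S_4 ≈ 5.46020e+09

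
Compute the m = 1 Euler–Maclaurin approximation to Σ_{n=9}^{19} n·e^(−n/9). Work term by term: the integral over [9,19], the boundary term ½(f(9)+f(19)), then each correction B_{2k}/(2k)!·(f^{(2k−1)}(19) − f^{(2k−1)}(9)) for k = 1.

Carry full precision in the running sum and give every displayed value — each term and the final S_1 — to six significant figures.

S_1 ≈ 31.8732

∫_9^19 x·e^(−x/9) dx evaluates to 29.0784.
Boundary: ½(f(9) + f(19)) = ½(3.31091 + 2.30096) = 2.80594.
So far: 31.8844.
Correction k=1: B_{2}/2! · (f^{(1)}(19) − f^{(1)}(9)) = 1/12 · (-0.134559 − 0.00000) = -0.0112133.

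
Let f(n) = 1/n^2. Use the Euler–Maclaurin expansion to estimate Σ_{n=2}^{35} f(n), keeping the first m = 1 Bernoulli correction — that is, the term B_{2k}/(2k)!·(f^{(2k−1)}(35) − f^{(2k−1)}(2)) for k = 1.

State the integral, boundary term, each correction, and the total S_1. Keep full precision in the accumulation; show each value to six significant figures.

S_1 ≈ 0.617666

∫_2^35 1/x^2 dx evaluates to 0.471429.
Endpoint term: (f(2) + f(35))/2 = (0.250000 + 0.000816327)/2 = 0.125408.
Running total after boundary: 0.596837.
Correction k=1: B_{2}/2! · (f^{(1)}(35) − f^{(1)}(2)) = 1/12 · (-4.66472e-05 − (-0.250000)) = 0.0208294.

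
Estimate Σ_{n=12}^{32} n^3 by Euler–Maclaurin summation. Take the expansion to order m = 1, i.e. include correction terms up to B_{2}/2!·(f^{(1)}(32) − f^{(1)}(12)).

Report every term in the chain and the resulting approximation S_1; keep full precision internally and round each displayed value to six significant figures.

The integral term ∫_12^32 x^3 dx = 256960.
Endpoint term: (f(12) + f(32))/2 = (1728.00 + 32768.0)/2 = 17248.0.
Running total after boundary: 274208.
Order-1 term: 1/12 · (3072.00 − 432.000) = 220.000.

S_1 ≈ 274428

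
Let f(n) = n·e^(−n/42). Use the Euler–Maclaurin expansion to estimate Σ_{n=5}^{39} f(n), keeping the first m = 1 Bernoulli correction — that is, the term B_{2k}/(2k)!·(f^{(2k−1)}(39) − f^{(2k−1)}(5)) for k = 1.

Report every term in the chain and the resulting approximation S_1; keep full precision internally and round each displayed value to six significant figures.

∫_5^39 x·e^(−x/42) dx evaluates to 408.259.
Endpoint term: (f(5) + f(39))/2 = (4.43883 + 15.4096)/2 = 9.92421.
So far: 418.183.
Order-1 term: 1/12 · (0.0282227 − 0.782079) = -0.0628214.

S_1 ≈ 418.120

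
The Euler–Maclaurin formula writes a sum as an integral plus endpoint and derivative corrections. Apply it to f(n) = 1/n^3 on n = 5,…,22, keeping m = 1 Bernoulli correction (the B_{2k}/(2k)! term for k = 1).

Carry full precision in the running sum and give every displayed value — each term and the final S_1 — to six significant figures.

S_1 ≈ 0.0234128

The integral term ∫_5^22 1/x^3 dx = 0.0189669.
Boundary: ½(f(5) + f(22)) = ½(0.00800000 + 9.39144e-05) = 0.00404696.
Integral + boundary = 0.0230139.
Order-1 term: 1/12 · (-1.28065e-05 − (-0.00480000)) = 0.000398933.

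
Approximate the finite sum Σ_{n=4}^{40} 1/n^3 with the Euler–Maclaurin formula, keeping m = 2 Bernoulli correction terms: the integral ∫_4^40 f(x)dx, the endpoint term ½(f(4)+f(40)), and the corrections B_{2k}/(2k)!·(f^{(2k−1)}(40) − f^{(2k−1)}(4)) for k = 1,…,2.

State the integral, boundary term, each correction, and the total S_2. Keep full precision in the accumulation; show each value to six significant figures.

∫_4^40 1/x^3 dx evaluates to 0.0309375.
½[f(4) + f(40)] = ½[0.0156250 + 1.56250e-05] = 0.00782031.
So far: 0.0387578.
Order-1 term: 1/12 · (-1.17187e-06 − (-0.0117188)) = 0.000976465.
Partial sum through k=1: 0.0397343.
Order-2 term: −1/720 · (-1.46484e-08 − (-0.0146484)) = -2.03450e-05.

S_2 ≈ 0.0397139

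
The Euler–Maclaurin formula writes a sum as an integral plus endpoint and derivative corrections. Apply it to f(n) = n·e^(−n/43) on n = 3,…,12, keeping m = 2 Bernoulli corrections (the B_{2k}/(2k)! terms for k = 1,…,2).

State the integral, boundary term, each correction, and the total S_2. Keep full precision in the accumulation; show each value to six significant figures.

S_2 ≈ 61.5229

Integral: ∫_3^12 x·e^(−x/43) dx = 55.6119.
Boundary: ½(f(3) + f(12)) = ½(2.79783 + 9.07785) = 5.93784.
Integral + boundary = 61.5497.
Order-1 term: 1/12 · (0.545374 − 0.867545) = -0.0268475.
Partial sum through k=1: 61.5229.
Order-2 term: −1/720 · (0.00111322 − 0.00147797) = 5.06593e-07.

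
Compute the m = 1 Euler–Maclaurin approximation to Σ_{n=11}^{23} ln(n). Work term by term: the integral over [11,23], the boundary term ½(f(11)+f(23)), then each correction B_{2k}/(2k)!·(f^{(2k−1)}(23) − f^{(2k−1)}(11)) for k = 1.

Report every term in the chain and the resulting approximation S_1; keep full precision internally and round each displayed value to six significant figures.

Integral: ∫_11^23 ln(x) dx = 33.7395.
½[f(11) + f(23)] = ½[2.39790 + 3.13549] = 2.76669.
Integral + boundary = 36.5062.
Correction k=1: B_{2}/2! · (f^{(1)}(23) − f^{(1)}(11)) = 1/12 · (0.0434783 − 0.0909091) = -0.00395257.

S_1 ≈ 36.5023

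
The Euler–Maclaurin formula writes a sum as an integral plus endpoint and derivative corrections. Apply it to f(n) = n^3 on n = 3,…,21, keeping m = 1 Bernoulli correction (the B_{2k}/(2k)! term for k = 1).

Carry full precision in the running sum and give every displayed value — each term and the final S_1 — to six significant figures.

Integral: ∫_3^21 x^3 dx = 48600.0.
Boundary: ½(f(3) + f(21)) = ½(27.0000 + 9261.00) = 4644.00.
So far: 53244.0.
Correction k=1: B_{2}/2! · (f^{(1)}(21) − f^{(1)}(3)) = 1/12 · (1323.00 − 27.0000) = 108.000.

S_1 ≈ 53352.0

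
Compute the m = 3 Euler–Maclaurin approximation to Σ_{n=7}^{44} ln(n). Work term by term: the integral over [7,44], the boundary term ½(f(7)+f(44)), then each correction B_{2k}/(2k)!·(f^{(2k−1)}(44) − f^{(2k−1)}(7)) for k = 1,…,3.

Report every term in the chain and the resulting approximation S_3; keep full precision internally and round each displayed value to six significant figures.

Integral: ∫_7^44 ln(x) dx = 115.883.
Endpoint term: (f(7) + f(44))/2 = (1.94591 + 3.78419)/2 = 2.86505.
Integral + boundary = 118.748.
Correction k=1: B_{2}/2! · (f^{(1)}(44) − f^{(1)}(7)) = 1/12 · (0.0227273 − 0.142857) = -0.0100108.
Running total after k=1: 118.738.
Correction k=2: B_{4}/4! · (f^{(3)}(44) − f^{(3)}(7)) = −1/720 · (2.34786e-05 − 0.00583090) = 8.06587e-06.
Running total after k=2: 118.738.
Correction k=3: B_{6}/6! · (f^{(5)}(44) − f^{(5)}(7)) = 1/30240 · (1.45528e-07 − 0.00142798) = -4.72166e-08.

S_3 ≈ 118.738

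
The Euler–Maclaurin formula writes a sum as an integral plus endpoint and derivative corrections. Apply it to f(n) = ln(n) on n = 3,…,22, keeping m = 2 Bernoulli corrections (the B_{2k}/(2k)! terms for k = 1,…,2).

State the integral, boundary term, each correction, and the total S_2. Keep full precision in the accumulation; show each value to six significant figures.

S_2 ≈ 47.7780

The integral term ∫_3^22 ln(x) dx = 45.7071.
Boundary: ½(f(3) + f(22)) = ½(1.09861 + 3.09104) = 2.09483.
Integral + boundary = 47.8019.
Order-1 term: 1/12 · (0.0454545 − 0.333333) = -0.0239899.
Running total after k=1: 47.7779.
Order-2 term: −1/720 · (0.000187829 − 0.0740741) = 0.000102620.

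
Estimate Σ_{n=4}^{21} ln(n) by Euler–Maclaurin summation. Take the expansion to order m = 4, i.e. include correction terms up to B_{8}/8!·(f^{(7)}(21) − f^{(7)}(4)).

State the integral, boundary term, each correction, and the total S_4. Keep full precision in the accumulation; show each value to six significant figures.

The integral term ∫_4^21 ln(x) dx = 41.3898.
Boundary: ½(f(4) + f(21)) = ½(1.38629 + 3.04452) = 2.21541.
Running total after boundary: 43.6052.
Order-1 term: 1/12 · (0.0476190 − 0.250000) = -0.0168651.
After k=1: 43.5883.
Order-2 term: −1/720 · (0.000215959 − 0.0312500) = 4.31028e-05.
After k=2: 43.5884.
Order-3 term: 1/30240 · (5.87645e-06 − 0.0234375) = -7.74855e-07.
After k=3: 43.5884.
Order-4 term: −1/1209600 · (3.99758e-07 − 0.0439453) = 3.63301e-08.

S_4 ≈ 43.5884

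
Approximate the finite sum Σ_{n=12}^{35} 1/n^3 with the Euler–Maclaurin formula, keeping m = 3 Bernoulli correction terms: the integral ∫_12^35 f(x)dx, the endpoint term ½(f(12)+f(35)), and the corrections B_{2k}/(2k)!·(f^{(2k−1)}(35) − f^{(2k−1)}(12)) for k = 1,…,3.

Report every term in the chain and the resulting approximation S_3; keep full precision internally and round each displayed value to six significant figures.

S_3 ≈ 0.00337693

The integral term ∫_12^35 1/x^3 dx = 0.00306406.
½[f(12) + f(35)] = ½[0.000578704 + 2.33236e-05] = 0.000301014.
Running total after boundary: 0.00336507.
Order-1 term: 1/12 · (-1.99917e-06 − (-0.000144676)) = 1.18897e-05.
After k=1: 0.00337696.
Order-2 term: −1/720 · (-3.26395e-08 − (-2.00939e-05)) = -2.78628e-08.
After k=2: 0.00337693.
Order-3 term: 1/30240 · (-1.11907e-09 − (-5.86071e-06)) = 1.93770e-10.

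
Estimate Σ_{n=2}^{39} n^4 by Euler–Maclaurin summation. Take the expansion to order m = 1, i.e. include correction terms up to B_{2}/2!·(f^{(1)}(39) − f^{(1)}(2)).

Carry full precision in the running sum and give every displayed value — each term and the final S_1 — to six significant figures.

S_1 ≈ 1.92213e+07

The integral term ∫_2^39 x^4 dx = 1.80448e+07.
Boundary: ½(f(2) + f(39)) = ½(16.0000 + 2.31344e+06) = 1.15673e+06.
Running total after boundary: 1.92016e+07.
Correction k=1: B_{2}/2! · (f^{(1)}(39) − f^{(1)}(2)) = 1/12 · (237276 − 32.0000) = 19770.3.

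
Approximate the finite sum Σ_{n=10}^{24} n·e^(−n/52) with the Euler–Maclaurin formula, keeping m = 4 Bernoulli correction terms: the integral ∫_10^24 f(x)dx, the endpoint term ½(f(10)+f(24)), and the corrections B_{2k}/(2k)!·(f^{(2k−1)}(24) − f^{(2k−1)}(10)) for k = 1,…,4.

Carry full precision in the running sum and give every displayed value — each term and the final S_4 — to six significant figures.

S_4 ≈ 180.635

Integral: ∫_10^24 x·e^(−x/52) dx = 168.973.
Boundary: ½(f(10) + f(24)) = ½(8.25053 + 15.1275) = 11.6890.
Running total after boundary: 180.662.
Order-1 term: 1/12 · (0.339399 − 0.666389) = -0.0272491.
After k=1: 180.635.
Order-2 term: −1/720 · (0.000591726 − 0.000856692) = 3.68009e-07.
After k=2: 180.635.
Order-3 term: 1/30240 · (3.91248e-07 − 5.42507e-07) = -5.00196e-12.
After k=3: 180.635.
Order-4 term: −1/1209600 · (2.08455e-10 − 2.84094e-10) = 6.25322e-17.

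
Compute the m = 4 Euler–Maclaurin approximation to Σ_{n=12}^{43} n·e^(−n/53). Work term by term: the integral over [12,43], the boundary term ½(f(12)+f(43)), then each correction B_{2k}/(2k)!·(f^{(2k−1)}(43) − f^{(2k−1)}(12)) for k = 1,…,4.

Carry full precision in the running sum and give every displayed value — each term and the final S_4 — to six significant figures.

Integral: ∫_12^43 x·e^(−x/53) dx = 486.548.
½[f(12) + f(43)] = ½[9.56864 + 19.1036] = 14.3361.
Running total after boundary: 500.884.
Order-1 term: 1/12 · (0.0838247 − 0.616847) = -0.0444185.
Running total after k=1: 500.840.
Order-2 term: −1/720 · (0.000346161 − 0.000787334) = 6.12740e-07.
Running total after k=2: 500.840.
Order-3 term: 1/30240 · (2.35842e-07 − 4.82403e-07) = -8.15348e-12.
Running total after k=3: 500.840.
Order-4 term: −1/1209600 · (1.24048e-10 − 2.43687e-10) = 9.89078e-17.

S_4 ≈ 500.840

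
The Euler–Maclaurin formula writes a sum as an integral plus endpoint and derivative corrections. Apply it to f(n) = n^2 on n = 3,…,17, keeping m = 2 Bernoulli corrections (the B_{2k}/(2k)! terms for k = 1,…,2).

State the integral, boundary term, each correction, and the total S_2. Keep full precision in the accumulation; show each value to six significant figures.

Integral: ∫_3^17 x^2 dx = 1628.67.
½[f(3) + f(17)] = ½[9.00000 + 289.000] = 149.000.
Integral + boundary = 1777.67.
k=1: B_{2}/(2)! × [f^{(1)}(17) − f^{(1)}(3)] = 1/12 × (34.0000 − 6.00000) = 2.33333.
Running total after k=1: 1780.00.
k=2: B_{4}/(4)! × [f^{(3)}(17) − f^{(3)}(3)] = −1/720 × (0.00000 − 0.00000) = 0.00000.

S_2 ≈ 1780.00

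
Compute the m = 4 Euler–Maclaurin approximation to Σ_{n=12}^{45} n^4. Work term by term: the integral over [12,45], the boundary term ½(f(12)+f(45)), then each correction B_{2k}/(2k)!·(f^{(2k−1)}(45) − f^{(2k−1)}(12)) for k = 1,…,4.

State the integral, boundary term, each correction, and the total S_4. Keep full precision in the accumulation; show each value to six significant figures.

Integral: ∫_12^45 x^4 dx = 3.68559e+07.
Boundary: ½(f(12) + f(45)) = ½(20736.0 + 4.10062e+06) = 2.06068e+06.
Running total after boundary: 3.89165e+07.
Order-1 term: 1/12 · (364500 − 6912.00) = 29799.0.
Partial sum through k=1: 3.89463e+07.
Order-2 term: −1/720 · (1080.00 − 288.000) = -1.10000.
Partial sum through k=2: 3.89463e+07.
Order-3 term: 1/30240 · (0.00000 − 0.00000) = 0.00000.
Partial sum through k=3: 3.89463e+07.
Order-4 term: −1/1209600 · (0.00000 − 0.00000) = 0.00000.

S_4 ≈ 3.89463e+07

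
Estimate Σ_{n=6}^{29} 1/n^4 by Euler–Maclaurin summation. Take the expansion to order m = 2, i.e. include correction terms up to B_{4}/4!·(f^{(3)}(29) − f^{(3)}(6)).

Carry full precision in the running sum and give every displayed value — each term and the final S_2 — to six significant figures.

S_2 ≈ 0.00195831

The integral term ∫_6^29 1/x^4 dx = 0.00152954.
Boundary: ½(f(6) + f(29)) = ½(0.000771605 + 1.41387e-06) = 0.000386509.
Running total after boundary: 0.00191605.
Order-1 term: 1/12 · (-1.95016e-07 − (-0.000514403)) = 4.28507e-05.
After k=1: 0.00195890.
Order-2 term: −1/720 · (-6.95657e-09 − (-0.000428669)) = -5.95365e-07.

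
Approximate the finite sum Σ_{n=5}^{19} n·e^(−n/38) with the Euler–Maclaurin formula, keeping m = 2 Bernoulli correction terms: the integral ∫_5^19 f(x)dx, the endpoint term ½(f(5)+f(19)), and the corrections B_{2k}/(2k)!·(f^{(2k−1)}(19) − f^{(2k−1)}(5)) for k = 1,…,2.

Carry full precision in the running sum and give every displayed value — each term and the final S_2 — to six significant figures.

S_2 ≈ 126.714

Integral: ∫_5^19 x·e^(−x/38) dx = 118.799.
½[f(5) + f(19)] = ½[4.38355 + 11.5241] = 7.95382.
Integral + boundary = 126.753.
Order-1 term: 1/12 · (0.303265 − 0.761353) = -0.0381740.
Partial sum through k=1: 126.714.
Order-2 term: −1/720 · (0.00105009 − 0.00174153) = 9.60341e-07.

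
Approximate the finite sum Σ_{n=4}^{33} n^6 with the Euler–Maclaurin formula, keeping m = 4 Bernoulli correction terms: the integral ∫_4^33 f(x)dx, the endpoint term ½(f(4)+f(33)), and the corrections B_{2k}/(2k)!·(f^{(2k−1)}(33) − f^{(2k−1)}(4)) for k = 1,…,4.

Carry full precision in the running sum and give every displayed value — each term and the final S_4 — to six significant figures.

The integral term ∫_4^33 x^6 dx = 6.08835e+09.
Boundary: ½(f(4) + f(33)) = ½(4096.00 + 1.29147e+09) = 6.45736e+08.
Integral + boundary = 6.73408e+09.
Order-1 term: 1/12 · (2.34812e+08 − 6144.00) = 1.95672e+07.
Partial sum through k=1: 6.75365e+09.
Order-2 term: −1/720 · (4.31244e+06 − 7680.00) = -5978.83.
Partial sum through k=2: 6.75364e+09.
Order-3 term: 1/30240 · (23760.0 − 2880.00) = 0.690476.
Partial sum through k=3: 6.75364e+09.
Order-4 term: −1/1209600 · (0.00000 − 0.00000) = 0.00000.

S_4 ≈ 6.75364e+09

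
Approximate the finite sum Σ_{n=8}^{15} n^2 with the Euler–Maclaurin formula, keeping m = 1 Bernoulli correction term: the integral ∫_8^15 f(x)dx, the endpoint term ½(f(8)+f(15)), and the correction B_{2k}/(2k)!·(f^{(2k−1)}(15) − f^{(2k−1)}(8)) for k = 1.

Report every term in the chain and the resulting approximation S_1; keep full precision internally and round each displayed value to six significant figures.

S_1 ≈ 1100.00

The integral term ∫_8^15 x^2 dx = 954.333.
½[f(8) + f(15)] = ½[64.0000 + 225.000] = 144.500.
So far: 1098.83.
Correction k=1: B_{2}/2! · (f^{(1)}(15) − f^{(1)}(8)) = 1/12 · (30.0000 − 16.0000) = 1.16667.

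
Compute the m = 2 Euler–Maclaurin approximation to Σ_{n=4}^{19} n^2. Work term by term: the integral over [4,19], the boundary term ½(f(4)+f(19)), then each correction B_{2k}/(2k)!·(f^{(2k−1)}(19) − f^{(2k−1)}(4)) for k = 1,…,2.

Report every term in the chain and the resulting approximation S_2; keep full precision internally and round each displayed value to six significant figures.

S_2 ≈ 2456.00

Integral: ∫_4^19 x^2 dx = 2265.00.
Endpoint term: (f(4) + f(19))/2 = (16.0000 + 361.000)/2 = 188.500.
Running total after boundary: 2453.50.
Order-1 term: 1/12 · (38.0000 − 8.00000) = 2.50000.
Partial sum through k=1: 2456.00.
Order-2 term: −1/720 · (0.00000 − 0.00000) = 0.00000.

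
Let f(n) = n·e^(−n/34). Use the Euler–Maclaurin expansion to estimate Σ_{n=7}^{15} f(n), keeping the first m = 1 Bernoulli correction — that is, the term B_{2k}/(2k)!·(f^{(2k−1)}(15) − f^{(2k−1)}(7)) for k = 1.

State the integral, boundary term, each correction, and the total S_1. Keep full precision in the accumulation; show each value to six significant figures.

Integral: ∫_7^15 x·e^(−x/34) dx = 62.9137.
½[f(7) + f(15)] = ½[5.69750 + 9.64919] = 7.67334.
Integral + boundary = 70.5870.
Correction k=1: B_{2}/2! · (f^{(1)}(15) − f^{(1)}(7)) = 1/12 · (0.359480 − 0.646355) = -0.0239063.

S_1 ≈ 70.5631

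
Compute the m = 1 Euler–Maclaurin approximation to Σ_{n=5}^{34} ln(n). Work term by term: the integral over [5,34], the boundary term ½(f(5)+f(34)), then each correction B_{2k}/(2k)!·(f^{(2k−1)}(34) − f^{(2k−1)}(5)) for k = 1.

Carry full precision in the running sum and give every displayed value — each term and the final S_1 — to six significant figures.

The integral term ∫_5^34 ln(x) dx = 82.8491.
Endpoint term: (f(5) + f(34))/2 = (1.60944 + 3.52636)/2 = 2.56790.
So far: 85.4170.
Order-1 term: 1/12 · (0.0294118 − 0.200000) = -0.0142157.

S_1 ≈ 85.4028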